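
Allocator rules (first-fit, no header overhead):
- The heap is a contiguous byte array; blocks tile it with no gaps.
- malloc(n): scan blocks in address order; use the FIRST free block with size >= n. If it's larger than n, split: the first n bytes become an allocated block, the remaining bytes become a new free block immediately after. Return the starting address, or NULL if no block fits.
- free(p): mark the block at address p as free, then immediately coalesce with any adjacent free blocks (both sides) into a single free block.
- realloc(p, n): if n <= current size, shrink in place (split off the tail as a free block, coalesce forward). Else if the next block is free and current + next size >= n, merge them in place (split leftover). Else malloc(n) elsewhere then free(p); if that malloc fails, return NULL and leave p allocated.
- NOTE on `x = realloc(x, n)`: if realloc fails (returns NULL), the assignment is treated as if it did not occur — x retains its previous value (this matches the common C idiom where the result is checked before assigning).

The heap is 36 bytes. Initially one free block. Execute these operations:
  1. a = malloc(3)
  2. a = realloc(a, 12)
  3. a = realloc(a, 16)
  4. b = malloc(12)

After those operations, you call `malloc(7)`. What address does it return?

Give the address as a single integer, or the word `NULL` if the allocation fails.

Op 1: a = malloc(3) -> a = 0; heap: [0-2 ALLOC][3-35 FREE]
Op 2: a = realloc(a, 12) -> a = 0; heap: [0-11 ALLOC][12-35 FREE]
Op 3: a = realloc(a, 16) -> a = 0; heap: [0-15 ALLOC][16-35 FREE]
Op 4: b = malloc(12) -> b = 16; heap: [0-15 ALLOC][16-27 ALLOC][28-35 FREE]
malloc(7): first-fit scan over [0-15 ALLOC][16-27 ALLOC][28-35 FREE] -> 28

Answer: 28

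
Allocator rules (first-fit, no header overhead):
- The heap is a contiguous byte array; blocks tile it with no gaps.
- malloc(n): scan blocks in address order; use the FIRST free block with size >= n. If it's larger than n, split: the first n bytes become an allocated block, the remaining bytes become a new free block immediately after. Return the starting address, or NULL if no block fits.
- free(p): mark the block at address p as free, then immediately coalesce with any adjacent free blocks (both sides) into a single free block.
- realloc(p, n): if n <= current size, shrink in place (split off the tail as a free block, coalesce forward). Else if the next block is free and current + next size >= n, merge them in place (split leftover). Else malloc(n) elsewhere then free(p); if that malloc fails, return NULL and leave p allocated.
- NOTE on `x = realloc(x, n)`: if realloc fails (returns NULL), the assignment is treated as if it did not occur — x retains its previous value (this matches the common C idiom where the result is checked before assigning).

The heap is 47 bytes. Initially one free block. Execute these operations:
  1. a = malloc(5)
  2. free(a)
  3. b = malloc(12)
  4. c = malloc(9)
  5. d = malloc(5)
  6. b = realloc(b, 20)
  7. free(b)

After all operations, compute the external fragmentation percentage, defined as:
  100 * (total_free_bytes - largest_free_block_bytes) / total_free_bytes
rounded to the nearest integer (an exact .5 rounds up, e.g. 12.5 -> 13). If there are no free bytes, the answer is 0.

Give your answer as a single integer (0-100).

Op 1: a = malloc(5) -> a = 0; heap: [0-4 ALLOC][5-46 FREE]
Op 2: free(a) -> (freed a); heap: [0-46 FREE]
Op 3: b = malloc(12) -> b = 0; heap: [0-11 ALLOC][12-46 FREE]
Op 4: c = malloc(9) -> c = 12; heap: [0-11 ALLOC][12-20 ALLOC][21-46 FREE]
Op 5: d = malloc(5) -> d = 21; heap: [0-11 ALLOC][12-20 ALLOC][21-25 ALLOC][26-46 FREE]
Op 6: b = realloc(b, 20) -> b = 26; heap: [0-11 FREE][12-20 ALLOC][21-25 ALLOC][26-45 ALLOC][46-46 FREE]
Op 7: free(b) -> (freed b); heap: [0-11 FREE][12-20 ALLOC][21-25 ALLOC][26-46 FREE]
Free blocks: [12 21] total_free=33 largest=21 -> 100*(33-21)/33 = 1200/33 ≈ 36.364 -> rounds to 36

Answer: 36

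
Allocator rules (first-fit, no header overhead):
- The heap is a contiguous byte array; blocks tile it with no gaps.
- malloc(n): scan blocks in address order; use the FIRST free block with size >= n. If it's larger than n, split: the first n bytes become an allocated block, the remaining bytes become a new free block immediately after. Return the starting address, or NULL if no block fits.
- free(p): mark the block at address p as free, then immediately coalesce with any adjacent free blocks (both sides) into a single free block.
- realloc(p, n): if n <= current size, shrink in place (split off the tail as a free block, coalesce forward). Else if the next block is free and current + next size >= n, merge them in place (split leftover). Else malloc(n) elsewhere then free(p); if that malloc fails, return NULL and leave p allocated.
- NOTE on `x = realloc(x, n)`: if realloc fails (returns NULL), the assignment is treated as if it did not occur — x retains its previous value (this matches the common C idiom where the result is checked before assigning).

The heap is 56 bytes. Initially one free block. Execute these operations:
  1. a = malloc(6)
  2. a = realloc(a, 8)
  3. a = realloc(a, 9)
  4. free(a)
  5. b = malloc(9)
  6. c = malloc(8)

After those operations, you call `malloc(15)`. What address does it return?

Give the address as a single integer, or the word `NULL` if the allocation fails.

Answer: 17

Derivation:
Op 1: a = malloc(6) -> a = 0; heap: [0-5 ALLOC][6-55 FREE]
Op 2: a = realloc(a, 8) -> a = 0; heap: [0-7 ALLOC][8-55 FREE]
Op 3: a = realloc(a, 9) -> a = 0; heap: [0-8 ALLOC][9-55 FREE]
Op 4: free(a) -> (freed a); heap: [0-55 FREE]
Op 5: b = malloc(9) -> b = 0; heap: [0-8 ALLOC][9-55 FREE]
Op 6: c = malloc(8) -> c = 9; heap: [0-8 ALLOC][9-16 ALLOC][17-55 FREE]
malloc(15): first-fit scan over [0-8 ALLOC][9-16 ALLOC][17-55 FREE] -> 17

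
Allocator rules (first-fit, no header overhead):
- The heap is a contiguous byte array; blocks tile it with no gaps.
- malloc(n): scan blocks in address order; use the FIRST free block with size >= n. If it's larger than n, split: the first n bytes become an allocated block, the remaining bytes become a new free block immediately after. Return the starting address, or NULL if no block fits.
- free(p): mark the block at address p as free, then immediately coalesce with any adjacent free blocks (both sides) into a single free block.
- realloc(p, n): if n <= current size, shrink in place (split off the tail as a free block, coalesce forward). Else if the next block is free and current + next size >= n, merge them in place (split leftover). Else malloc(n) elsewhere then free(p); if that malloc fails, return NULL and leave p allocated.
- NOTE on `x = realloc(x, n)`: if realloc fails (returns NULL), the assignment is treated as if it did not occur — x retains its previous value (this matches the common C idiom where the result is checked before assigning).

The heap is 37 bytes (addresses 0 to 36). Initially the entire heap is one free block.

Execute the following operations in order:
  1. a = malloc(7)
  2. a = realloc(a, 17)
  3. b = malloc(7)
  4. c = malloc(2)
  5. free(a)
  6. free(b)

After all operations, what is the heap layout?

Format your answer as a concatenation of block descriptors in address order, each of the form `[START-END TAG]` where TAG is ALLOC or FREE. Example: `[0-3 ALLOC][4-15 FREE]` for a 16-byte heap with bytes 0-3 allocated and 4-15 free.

Op 1: a = malloc(7) -> a = 0; heap: [0-6 ALLOC][7-36 FREE]
Op 2: a = realloc(a, 17) -> a = 0; heap: [0-16 ALLOC][17-36 FREE]
Op 3: b = malloc(7) -> b = 17; heap: [0-16 ALLOC][17-23 ALLOC][24-36 FREE]
Op 4: c = malloc(2) -> c = 24; heap: [0-16 ALLOC][17-23 ALLOC][24-25 ALLOC][26-36 FREE]
Op 5: free(a) -> (freed a); heap: [0-16 FREE][17-23 ALLOC][24-25 ALLOC][26-36 FREE]
Op 6: free(b) -> (freed b); heap: [0-23 FREE][24-25 ALLOC][26-36 FREE]

Answer: [0-23 FREE][24-25 ALLOC][26-36 FREE]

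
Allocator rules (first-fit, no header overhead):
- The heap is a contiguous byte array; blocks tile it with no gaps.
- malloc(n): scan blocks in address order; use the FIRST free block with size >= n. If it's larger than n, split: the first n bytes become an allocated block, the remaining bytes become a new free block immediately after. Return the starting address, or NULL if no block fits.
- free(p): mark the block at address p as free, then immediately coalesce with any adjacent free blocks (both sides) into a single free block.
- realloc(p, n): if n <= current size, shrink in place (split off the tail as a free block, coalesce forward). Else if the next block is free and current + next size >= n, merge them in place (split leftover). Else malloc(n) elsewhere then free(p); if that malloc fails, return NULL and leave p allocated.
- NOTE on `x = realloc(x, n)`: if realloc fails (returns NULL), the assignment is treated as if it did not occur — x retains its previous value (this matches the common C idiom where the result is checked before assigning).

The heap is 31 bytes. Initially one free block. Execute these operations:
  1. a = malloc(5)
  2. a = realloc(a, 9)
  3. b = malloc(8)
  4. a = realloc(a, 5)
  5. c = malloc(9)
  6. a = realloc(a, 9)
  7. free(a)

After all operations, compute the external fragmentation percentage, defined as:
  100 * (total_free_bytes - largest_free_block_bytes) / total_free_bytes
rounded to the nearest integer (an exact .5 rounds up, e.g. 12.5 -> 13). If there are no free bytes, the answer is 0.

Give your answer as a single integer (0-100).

Answer: 36

Derivation:
Op 1: a = malloc(5) -> a = 0; heap: [0-4 ALLOC][5-30 FREE]
Op 2: a = realloc(a, 9) -> a = 0; heap: [0-8 ALLOC][9-30 FREE]
Op 3: b = malloc(8) -> b = 9; heap: [0-8 ALLOC][9-16 ALLOC][17-30 FREE]
Op 4: a = realloc(a, 5) -> a = 0; heap: [0-4 ALLOC][5-8 FREE][9-16 ALLOC][17-30 FREE]
Op 5: c = malloc(9) -> c = 17; heap: [0-4 ALLOC][5-8 FREE][9-16 ALLOC][17-25 ALLOC][26-30 FREE]
Op 6: a = realloc(a, 9) -> a = 0; heap: [0-8 ALLOC][9-16 ALLOC][17-25 ALLOC][26-30 FREE]
Op 7: free(a) -> (freed a); heap: [0-8 FREE][9-16 ALLOC][17-25 ALLOC][26-30 FREE]
Free blocks: [9 5] total_free=14 largest=9 -> 100*(14-9)/14 = 500/14 ≈ 35.714 -> rounds to 36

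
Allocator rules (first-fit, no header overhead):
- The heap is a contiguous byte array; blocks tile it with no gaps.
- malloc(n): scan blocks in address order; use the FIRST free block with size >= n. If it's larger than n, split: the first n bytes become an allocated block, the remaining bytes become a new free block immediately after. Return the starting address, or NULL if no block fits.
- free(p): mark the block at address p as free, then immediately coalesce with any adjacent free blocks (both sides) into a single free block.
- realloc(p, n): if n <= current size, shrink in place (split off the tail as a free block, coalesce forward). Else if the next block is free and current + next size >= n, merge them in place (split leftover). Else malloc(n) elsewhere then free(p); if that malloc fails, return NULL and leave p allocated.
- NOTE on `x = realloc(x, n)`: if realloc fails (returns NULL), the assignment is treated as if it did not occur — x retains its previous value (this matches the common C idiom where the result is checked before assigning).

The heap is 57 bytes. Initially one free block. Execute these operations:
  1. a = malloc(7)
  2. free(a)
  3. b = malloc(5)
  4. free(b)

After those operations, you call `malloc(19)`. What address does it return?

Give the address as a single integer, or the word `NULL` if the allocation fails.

Op 1: a = malloc(7) -> a = 0; heap: [0-6 ALLOC][7-56 FREE]
Op 2: free(a) -> (freed a); heap: [0-56 FREE]
Op 3: b = malloc(5) -> b = 0; heap: [0-4 ALLOC][5-56 FREE]
Op 4: free(b) -> (freed b); heap: [0-56 FREE]
malloc(19): first-fit scan over [0-56 FREE] -> 0

Answer: 0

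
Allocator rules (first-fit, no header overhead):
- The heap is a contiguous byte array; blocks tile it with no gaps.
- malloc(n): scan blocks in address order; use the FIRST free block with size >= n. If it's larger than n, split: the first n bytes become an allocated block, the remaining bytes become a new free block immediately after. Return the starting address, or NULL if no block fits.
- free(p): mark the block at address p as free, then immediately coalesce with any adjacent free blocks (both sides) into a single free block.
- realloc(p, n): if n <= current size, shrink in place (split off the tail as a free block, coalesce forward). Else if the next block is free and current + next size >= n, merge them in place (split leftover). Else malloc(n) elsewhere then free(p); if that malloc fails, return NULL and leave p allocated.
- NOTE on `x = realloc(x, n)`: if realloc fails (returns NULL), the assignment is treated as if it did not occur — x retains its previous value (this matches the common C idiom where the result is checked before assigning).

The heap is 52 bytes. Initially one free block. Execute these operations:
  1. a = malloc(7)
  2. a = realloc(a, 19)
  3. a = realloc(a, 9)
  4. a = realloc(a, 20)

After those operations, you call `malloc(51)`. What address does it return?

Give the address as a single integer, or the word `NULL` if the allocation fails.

Op 1: a = malloc(7) -> a = 0; heap: [0-6 ALLOC][7-51 FREE]
Op 2: a = realloc(a, 19) -> a = 0; heap: [0-18 ALLOC][19-51 FREE]
Op 3: a = realloc(a, 9) -> a = 0; heap: [0-8 ALLOC][9-51 FREE]
Op 4: a = realloc(a, 20) -> a = 0; heap: [0-19 ALLOC][20-51 FREE]
malloc(51): first-fit scan over [0-19 ALLOC][20-51 FREE] -> NULL

Answer: NULL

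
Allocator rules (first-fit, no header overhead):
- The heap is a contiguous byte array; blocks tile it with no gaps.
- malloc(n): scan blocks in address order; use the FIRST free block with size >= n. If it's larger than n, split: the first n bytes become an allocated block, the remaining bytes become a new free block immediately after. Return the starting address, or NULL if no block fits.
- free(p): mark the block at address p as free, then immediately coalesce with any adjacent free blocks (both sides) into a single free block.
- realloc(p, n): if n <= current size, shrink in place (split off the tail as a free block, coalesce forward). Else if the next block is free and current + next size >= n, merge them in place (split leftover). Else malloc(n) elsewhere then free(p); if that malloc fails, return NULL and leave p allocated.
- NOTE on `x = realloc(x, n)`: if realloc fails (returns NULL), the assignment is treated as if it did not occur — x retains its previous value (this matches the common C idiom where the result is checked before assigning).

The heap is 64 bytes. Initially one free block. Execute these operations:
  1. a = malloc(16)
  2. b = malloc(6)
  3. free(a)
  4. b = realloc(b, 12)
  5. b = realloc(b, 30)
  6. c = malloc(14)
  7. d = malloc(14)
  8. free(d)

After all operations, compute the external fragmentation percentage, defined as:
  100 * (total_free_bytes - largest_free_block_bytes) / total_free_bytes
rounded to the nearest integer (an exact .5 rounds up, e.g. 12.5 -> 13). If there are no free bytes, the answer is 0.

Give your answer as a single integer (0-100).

Op 1: a = malloc(16) -> a = 0; heap: [0-15 ALLOC][16-63 FREE]
Op 2: b = malloc(6) -> b = 16; heap: [0-15 ALLOC][16-21 ALLOC][22-63 FREE]
Op 3: free(a) -> (freed a); heap: [0-15 FREE][16-21 ALLOC][22-63 FREE]
Op 4: b = realloc(b, 12) -> b = 16; heap: [0-15 FREE][16-27 ALLOC][28-63 FREE]
Op 5: b = realloc(b, 30) -> b = 16; heap: [0-15 FREE][16-45 ALLOC][46-63 FREE]
Op 6: c = malloc(14) -> c = 0; heap: [0-13 ALLOC][14-15 FREE][16-45 ALLOC][46-63 FREE]
Op 7: d = malloc(14) -> d = 46; heap: [0-13 ALLOC][14-15 FREE][16-45 ALLOC][46-59 ALLOC][60-63 FREE]
Op 8: free(d) -> (freed d); heap: [0-13 ALLOC][14-15 FREE][16-45 ALLOC][46-63 FREE]
Free blocks: [2 18] total_free=20 largest=18 -> 100*(20-18)/20 = 200/20 = 10

Answer: 10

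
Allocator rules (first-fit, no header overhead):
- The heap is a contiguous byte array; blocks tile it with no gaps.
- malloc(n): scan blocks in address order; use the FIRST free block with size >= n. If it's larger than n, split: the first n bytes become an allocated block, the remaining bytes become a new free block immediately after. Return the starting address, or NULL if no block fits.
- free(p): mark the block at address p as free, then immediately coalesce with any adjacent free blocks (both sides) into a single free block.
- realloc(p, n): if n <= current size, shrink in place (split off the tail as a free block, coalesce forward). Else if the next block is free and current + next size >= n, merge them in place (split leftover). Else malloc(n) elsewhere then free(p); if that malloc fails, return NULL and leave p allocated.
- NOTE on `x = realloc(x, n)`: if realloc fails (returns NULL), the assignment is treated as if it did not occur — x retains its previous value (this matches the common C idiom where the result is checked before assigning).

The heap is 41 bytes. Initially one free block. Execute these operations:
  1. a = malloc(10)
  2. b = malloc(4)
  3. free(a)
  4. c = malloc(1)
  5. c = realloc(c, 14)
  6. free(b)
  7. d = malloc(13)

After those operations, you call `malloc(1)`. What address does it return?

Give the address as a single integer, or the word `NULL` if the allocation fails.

Op 1: a = malloc(10) -> a = 0; heap: [0-9 ALLOC][10-40 FREE]
Op 2: b = malloc(4) -> b = 10; heap: [0-9 ALLOC][10-13 ALLOC][14-40 FREE]
Op 3: free(a) -> (freed a); heap: [0-9 FREE][10-13 ALLOC][14-40 FREE]
Op 4: c = malloc(1) -> c = 0; heap: [0-0 ALLOC][1-9 FREE][10-13 ALLOC][14-40 FREE]
Op 5: c = realloc(c, 14) -> c = 14; heap: [0-9 FREE][10-13 ALLOC][14-27 ALLOC][28-40 FREE]
Op 6: free(b) -> (freed b); heap: [0-13 FREE][14-27 ALLOC][28-40 FREE]
Op 7: d = malloc(13) -> d = 0; heap: [0-12 ALLOC][13-13 FREE][14-27 ALLOC][28-40 FREE]
malloc(1): first-fit scan over [0-12 ALLOC][13-13 FREE][14-27 ALLOC][28-40 FREE] -> 13

Answer: 13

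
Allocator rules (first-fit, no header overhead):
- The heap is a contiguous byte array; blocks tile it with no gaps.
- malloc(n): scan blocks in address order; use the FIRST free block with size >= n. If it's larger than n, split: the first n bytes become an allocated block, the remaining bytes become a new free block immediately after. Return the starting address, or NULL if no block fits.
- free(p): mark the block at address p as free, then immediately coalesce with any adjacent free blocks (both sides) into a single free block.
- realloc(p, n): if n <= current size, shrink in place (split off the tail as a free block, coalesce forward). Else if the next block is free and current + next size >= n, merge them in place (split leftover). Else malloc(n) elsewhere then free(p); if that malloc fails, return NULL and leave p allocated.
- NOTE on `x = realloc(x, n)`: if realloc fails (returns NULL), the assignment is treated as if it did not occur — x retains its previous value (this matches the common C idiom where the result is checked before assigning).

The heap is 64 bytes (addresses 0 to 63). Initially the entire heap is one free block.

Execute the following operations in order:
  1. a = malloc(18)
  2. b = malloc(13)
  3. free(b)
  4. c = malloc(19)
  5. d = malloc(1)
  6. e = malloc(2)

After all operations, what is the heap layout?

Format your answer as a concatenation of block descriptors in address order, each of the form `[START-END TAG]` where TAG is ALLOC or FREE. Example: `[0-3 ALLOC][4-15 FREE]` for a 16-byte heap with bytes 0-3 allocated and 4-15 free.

Answer: [0-17 ALLOC][18-36 ALLOC][37-37 ALLOC][38-39 ALLOC][40-63 FREE]

Derivation:
Op 1: a = malloc(18) -> a = 0; heap: [0-17 ALLOC][18-63 FREE]
Op 2: b = malloc(13) -> b = 18; heap: [0-17 ALLOC][18-30 ALLOC][31-63 FREE]
Op 3: free(b) -> (freed b); heap: [0-17 ALLOC][18-63 FREE]
Op 4: c = malloc(19) -> c = 18; heap: [0-17 ALLOC][18-36 ALLOC][37-63 FREE]
Op 5: d = malloc(1) -> d = 37; heap: [0-17 ALLOC][18-36 ALLOC][37-37 ALLOC][38-63 FREE]
Op 6: e = malloc(2) -> e = 38; heap: [0-17 ALLOC][18-36 ALLOC][37-37 ALLOC][38-39 ALLOC][40-63 FREE]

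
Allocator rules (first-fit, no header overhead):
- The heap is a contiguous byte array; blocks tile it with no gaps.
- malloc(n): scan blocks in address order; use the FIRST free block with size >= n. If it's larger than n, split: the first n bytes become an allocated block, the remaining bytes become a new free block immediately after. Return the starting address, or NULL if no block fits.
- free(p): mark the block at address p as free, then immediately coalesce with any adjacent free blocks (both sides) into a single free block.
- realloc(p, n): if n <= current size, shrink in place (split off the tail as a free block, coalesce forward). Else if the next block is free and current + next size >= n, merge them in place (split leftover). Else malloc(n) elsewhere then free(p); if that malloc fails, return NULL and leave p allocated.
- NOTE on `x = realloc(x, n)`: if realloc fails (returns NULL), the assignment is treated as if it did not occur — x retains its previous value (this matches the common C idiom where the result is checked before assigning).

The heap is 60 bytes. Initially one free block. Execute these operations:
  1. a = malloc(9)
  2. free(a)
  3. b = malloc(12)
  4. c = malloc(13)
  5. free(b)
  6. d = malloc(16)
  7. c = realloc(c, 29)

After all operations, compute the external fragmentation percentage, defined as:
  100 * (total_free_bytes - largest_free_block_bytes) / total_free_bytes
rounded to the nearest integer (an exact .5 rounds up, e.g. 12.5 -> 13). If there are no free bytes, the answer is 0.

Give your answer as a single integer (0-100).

Op 1: a = malloc(9) -> a = 0; heap: [0-8 ALLOC][9-59 FREE]
Op 2: free(a) -> (freed a); heap: [0-59 FREE]
Op 3: b = malloc(12) -> b = 0; heap: [0-11 ALLOC][12-59 FREE]
Op 4: c = malloc(13) -> c = 12; heap: [0-11 ALLOC][12-24 ALLOC][25-59 FREE]
Op 5: free(b) -> (freed b); heap: [0-11 FREE][12-24 ALLOC][25-59 FREE]
Op 6: d = malloc(16) -> d = 25; heap: [0-11 FREE][12-24 ALLOC][25-40 ALLOC][41-59 FREE]
Op 7: c = realloc(c, 29) -> NULL (c unchanged); heap: [0-11 FREE][12-24 ALLOC][25-40 ALLOC][41-59 FREE]
Free blocks: [12 19] total_free=31 largest=19 -> 100*(31-19)/31 = 1200/31 ≈ 38.710 -> rounds to 39

Answer: 39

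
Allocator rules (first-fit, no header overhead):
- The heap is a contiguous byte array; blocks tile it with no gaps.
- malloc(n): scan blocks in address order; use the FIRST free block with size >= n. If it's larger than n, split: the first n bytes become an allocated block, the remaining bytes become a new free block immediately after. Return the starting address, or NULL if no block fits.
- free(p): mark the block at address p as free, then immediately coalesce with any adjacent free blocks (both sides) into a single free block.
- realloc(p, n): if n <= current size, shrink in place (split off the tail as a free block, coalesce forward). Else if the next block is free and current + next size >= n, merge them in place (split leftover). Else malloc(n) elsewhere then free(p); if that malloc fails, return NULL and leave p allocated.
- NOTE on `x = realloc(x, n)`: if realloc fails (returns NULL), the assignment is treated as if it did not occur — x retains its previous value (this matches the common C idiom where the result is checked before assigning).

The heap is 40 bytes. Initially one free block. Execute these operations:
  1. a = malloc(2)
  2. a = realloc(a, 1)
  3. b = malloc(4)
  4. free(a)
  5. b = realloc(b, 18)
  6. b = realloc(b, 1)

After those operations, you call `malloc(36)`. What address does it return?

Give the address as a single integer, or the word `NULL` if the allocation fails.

Op 1: a = malloc(2) -> a = 0; heap: [0-1 ALLOC][2-39 FREE]
Op 2: a = realloc(a, 1) -> a = 0; heap: [0-0 ALLOC][1-39 FREE]
Op 3: b = malloc(4) -> b = 1; heap: [0-0 ALLOC][1-4 ALLOC][5-39 FREE]
Op 4: free(a) -> (freed a); heap: [0-0 FREE][1-4 ALLOC][5-39 FREE]
Op 5: b = realloc(b, 18) -> b = 1; heap: [0-0 FREE][1-18 ALLOC][19-39 FREE]
Op 6: b = realloc(b, 1) -> b = 1; heap: [0-0 FREE][1-1 ALLOC][2-39 FREE]
malloc(36): first-fit scan over [0-0 FREE][1-1 ALLOC][2-39 FREE] -> 2

Answer: 2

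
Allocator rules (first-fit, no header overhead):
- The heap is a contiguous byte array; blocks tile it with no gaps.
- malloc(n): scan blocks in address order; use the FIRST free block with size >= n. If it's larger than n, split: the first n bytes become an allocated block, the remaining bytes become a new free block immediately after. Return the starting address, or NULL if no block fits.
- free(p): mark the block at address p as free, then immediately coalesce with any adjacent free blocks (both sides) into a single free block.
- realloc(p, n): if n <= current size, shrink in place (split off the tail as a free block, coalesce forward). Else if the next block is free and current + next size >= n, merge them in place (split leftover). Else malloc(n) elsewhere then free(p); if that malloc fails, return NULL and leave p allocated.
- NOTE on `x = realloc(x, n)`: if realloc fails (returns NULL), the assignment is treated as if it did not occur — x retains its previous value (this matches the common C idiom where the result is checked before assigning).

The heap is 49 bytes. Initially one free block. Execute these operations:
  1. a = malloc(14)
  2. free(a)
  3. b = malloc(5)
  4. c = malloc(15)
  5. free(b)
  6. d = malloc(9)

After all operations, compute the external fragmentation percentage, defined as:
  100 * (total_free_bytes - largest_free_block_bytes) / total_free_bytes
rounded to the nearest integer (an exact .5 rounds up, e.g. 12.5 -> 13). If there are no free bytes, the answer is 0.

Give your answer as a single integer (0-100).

Answer: 20

Derivation:
Op 1: a = malloc(14) -> a = 0; heap: [0-13 ALLOC][14-48 FREE]
Op 2: free(a) -> (freed a); heap: [0-48 FREE]
Op 3: b = malloc(5) -> b = 0; heap: [0-4 ALLOC][5-48 FREE]
Op 4: c = malloc(15) -> c = 5; heap: [0-4 ALLOC][5-19 ALLOC][20-48 FREE]
Op 5: free(b) -> (freed b); heap: [0-4 FREE][5-19 ALLOC][20-48 FREE]
Op 6: d = malloc(9) -> d = 20; heap: [0-4 FREE][5-19 ALLOC][20-28 ALLOC][29-48 FREE]
Free blocks: [5 20] total_free=25 largest=20 -> 100*(25-20)/25 = 500/25 = 20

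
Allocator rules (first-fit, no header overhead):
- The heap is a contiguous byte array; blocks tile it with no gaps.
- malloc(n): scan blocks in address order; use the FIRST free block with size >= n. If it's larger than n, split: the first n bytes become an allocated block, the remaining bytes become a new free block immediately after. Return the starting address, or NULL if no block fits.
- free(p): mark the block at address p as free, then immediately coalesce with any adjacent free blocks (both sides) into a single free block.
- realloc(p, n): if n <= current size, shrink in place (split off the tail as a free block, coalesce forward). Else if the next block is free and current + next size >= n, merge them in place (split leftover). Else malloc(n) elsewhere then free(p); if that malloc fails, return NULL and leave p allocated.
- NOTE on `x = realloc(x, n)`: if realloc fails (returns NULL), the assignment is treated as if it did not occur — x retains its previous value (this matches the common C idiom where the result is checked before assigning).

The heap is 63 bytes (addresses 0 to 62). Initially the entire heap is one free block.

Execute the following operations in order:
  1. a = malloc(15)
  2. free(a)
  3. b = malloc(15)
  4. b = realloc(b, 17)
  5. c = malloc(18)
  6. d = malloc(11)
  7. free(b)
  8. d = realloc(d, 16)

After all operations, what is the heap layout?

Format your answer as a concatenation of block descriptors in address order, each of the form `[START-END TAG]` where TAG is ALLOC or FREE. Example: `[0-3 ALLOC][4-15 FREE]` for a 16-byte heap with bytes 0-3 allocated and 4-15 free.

Answer: [0-16 FREE][17-34 ALLOC][35-50 ALLOC][51-62 FREE]

Derivation:
Op 1: a = malloc(15) -> a = 0; heap: [0-14 ALLOC][15-62 FREE]
Op 2: free(a) -> (freed a); heap: [0-62 FREE]
Op 3: b = malloc(15) -> b = 0; heap: [0-14 ALLOC][15-62 FREE]
Op 4: b = realloc(b, 17) -> b = 0; heap: [0-16 ALLOC][17-62 FREE]
Op 5: c = malloc(18) -> c = 17; heap: [0-16 ALLOC][17-34 ALLOC][35-62 FREE]
Op 6: d = malloc(11) -> d = 35; heap: [0-16 ALLOC][17-34 ALLOC][35-45 ALLOC][46-62 FREE]
Op 7: free(b) -> (freed b); heap: [0-16 FREE][17-34 ALLOC][35-45 ALLOC][46-62 FREE]
Op 8: d = realloc(d, 16) -> d = 35; heap: [0-16 FREE][17-34 ALLOC][35-50 ALLOC][51-62 FREE]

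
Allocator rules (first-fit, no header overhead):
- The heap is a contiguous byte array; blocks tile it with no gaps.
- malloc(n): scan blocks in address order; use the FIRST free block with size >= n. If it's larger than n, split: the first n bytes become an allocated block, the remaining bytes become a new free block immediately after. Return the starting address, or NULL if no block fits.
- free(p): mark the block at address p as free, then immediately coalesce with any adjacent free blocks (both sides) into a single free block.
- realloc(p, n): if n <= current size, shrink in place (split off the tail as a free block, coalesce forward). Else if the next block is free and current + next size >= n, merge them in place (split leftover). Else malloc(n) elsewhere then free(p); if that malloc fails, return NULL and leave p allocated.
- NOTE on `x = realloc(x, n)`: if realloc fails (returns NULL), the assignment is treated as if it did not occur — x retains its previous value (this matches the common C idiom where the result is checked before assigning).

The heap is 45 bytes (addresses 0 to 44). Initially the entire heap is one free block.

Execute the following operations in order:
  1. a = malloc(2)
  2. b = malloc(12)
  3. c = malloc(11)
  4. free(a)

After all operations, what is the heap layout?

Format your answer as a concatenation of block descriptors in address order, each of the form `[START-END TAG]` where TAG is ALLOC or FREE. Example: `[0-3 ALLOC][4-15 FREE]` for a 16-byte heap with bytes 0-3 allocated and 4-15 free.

Op 1: a = malloc(2) -> a = 0; heap: [0-1 ALLOC][2-44 FREE]
Op 2: b = malloc(12) -> b = 2; heap: [0-1 ALLOC][2-13 ALLOC][14-44 FREE]
Op 3: c = malloc(11) -> c = 14; heap: [0-1 ALLOC][2-13 ALLOC][14-24 ALLOC][25-44 FREE]
Op 4: free(a) -> (freed a); heap: [0-1 FREE][2-13 ALLOC][14-24 ALLOC][25-44 FREE]

Answer: [0-1 FREE][2-13 ALLOC][14-24 ALLOC][25-44 FREE]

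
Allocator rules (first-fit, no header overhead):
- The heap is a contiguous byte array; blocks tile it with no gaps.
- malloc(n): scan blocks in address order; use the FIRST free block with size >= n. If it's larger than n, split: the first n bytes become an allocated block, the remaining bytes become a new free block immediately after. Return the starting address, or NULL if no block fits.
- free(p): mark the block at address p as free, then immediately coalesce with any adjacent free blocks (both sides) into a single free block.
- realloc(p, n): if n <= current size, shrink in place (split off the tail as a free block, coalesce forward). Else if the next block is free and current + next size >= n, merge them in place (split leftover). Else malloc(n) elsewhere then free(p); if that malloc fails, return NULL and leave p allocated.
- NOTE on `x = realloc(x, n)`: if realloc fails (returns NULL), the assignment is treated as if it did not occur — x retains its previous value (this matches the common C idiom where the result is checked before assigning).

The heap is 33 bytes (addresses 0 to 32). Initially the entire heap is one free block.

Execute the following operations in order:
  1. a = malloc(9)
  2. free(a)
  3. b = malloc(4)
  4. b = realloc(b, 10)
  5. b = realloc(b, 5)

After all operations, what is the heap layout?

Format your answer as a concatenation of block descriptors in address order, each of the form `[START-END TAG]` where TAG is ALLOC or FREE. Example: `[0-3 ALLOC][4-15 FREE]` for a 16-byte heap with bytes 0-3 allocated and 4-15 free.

Op 1: a = malloc(9) -> a = 0; heap: [0-8 ALLOC][9-32 FREE]
Op 2: free(a) -> (freed a); heap: [0-32 FREE]
Op 3: b = malloc(4) -> b = 0; heap: [0-3 ALLOC][4-32 FREE]
Op 4: b = realloc(b, 10) -> b = 0; heap: [0-9 ALLOC][10-32 FREE]
Op 5: b = realloc(b, 5) -> b = 0; heap: [0-4 ALLOC][5-32 FREE]

Answer: [0-4 ALLOC][5-32 FREE]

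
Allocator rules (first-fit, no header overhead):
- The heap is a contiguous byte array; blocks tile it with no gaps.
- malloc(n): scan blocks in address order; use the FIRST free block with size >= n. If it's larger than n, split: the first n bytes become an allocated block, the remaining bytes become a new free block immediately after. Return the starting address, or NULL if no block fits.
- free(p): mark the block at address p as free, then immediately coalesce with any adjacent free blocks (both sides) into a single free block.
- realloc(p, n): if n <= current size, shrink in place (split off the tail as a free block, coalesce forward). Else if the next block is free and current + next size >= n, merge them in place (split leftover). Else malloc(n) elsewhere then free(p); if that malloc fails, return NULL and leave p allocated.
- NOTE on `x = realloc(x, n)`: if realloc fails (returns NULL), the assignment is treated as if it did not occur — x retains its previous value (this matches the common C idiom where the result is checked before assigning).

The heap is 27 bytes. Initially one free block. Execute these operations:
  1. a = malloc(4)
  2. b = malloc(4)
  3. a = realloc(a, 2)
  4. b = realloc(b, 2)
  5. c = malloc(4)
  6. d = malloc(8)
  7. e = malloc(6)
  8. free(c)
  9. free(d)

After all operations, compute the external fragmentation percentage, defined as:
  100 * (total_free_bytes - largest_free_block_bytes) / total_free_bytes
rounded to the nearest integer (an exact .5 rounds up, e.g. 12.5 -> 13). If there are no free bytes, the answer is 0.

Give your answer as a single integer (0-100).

Answer: 29

Derivation:
Op 1: a = malloc(4) -> a = 0; heap: [0-3 ALLOC][4-26 FREE]
Op 2: b = malloc(4) -> b = 4; heap: [0-3 ALLOC][4-7 ALLOC][8-26 FREE]
Op 3: a = realloc(a, 2) -> a = 0; heap: [0-1 ALLOC][2-3 FREE][4-7 ALLOC][8-26 FREE]
Op 4: b = realloc(b, 2) -> b = 4; heap: [0-1 ALLOC][2-3 FREE][4-5 ALLOC][6-26 FREE]
Op 5: c = malloc(4) -> c = 6; heap: [0-1 ALLOC][2-3 FREE][4-5 ALLOC][6-9 ALLOC][10-26 FREE]
Op 6: d = malloc(8) -> d = 10; heap: [0-1 ALLOC][2-3 FREE][4-5 ALLOC][6-9 ALLOC][10-17 ALLOC][18-26 FREE]
Op 7: e = malloc(6) -> e = 18; heap: [0-1 ALLOC][2-3 FREE][4-5 ALLOC][6-9 ALLOC][10-17 ALLOC][18-23 ALLOC][24-26 FREE]
Op 8: free(c) -> (freed c); heap: [0-1 ALLOC][2-3 FREE][4-5 ALLOC][6-9 FREE][10-17 ALLOC][18-23 ALLOC][24-26 FREE]
Op 9: free(d) -> (freed d); heap: [0-1 ALLOC][2-3 FREE][4-5 ALLOC][6-17 FREE][18-23 ALLOC][24-26 FREE]
Free blocks: [2 12 3] total_free=17 largest=12 -> 100*(17-12)/17 = 500/17 ≈ 29.412 -> rounds to 29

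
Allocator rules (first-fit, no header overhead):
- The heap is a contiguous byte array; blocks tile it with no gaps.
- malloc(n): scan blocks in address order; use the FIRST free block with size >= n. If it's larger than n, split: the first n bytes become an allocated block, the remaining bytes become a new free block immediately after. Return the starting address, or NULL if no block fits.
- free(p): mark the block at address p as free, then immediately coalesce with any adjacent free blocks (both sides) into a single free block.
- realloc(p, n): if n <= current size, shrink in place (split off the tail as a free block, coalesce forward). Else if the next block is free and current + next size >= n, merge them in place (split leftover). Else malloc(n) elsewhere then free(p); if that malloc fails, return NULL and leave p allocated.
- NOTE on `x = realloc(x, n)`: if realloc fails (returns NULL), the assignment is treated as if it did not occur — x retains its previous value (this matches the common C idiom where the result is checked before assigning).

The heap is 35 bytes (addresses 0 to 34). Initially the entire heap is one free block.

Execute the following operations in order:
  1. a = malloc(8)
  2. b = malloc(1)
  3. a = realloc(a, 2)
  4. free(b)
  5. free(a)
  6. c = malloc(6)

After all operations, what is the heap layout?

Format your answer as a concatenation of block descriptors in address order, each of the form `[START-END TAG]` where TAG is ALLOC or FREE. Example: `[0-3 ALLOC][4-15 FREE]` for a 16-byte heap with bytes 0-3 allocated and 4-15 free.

Op 1: a = malloc(8) -> a = 0; heap: [0-7 ALLOC][8-34 FREE]
Op 2: b = malloc(1) -> b = 8; heap: [0-7 ALLOC][8-8 ALLOC][9-34 FREE]
Op 3: a = realloc(a, 2) -> a = 0; heap: [0-1 ALLOC][2-7 FREE][8-8 ALLOC][9-34 FREE]
Op 4: free(b) -> (freed b); heap: [0-1 ALLOC][2-34 FREE]
Op 5: free(a) -> (freed a); heap: [0-34 FREE]
Op 6: c = malloc(6) -> c = 0; heap: [0-5 ALLOC][6-34 FREE]

Answer: [0-5 ALLOC][6-34 FREE]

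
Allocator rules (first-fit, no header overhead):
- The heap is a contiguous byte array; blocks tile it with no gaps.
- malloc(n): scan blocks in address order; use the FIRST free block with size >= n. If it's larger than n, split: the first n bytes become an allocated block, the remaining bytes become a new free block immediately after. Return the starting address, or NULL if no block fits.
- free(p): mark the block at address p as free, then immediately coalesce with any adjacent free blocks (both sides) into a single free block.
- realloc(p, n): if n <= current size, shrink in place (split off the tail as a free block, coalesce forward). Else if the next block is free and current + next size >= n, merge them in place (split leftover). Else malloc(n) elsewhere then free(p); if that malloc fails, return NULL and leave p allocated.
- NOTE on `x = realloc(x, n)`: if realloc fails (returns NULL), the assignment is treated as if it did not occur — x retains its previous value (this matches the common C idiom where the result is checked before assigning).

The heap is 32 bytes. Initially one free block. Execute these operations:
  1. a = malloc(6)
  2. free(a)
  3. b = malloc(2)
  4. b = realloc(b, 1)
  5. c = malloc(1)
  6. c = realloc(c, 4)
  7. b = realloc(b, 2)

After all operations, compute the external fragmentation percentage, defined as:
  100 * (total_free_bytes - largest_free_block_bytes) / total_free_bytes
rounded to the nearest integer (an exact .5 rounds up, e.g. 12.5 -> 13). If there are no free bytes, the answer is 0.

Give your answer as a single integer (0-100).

Answer: 4

Derivation:
Op 1: a = malloc(6) -> a = 0; heap: [0-5 ALLOC][6-31 FREE]
Op 2: free(a) -> (freed a); heap: [0-31 FREE]
Op 3: b = malloc(2) -> b = 0; heap: [0-1 ALLOC][2-31 FREE]
Op 4: b = realloc(b, 1) -> b = 0; heap: [0-0 ALLOC][1-31 FREE]
Op 5: c = malloc(1) -> c = 1; heap: [0-0 ALLOC][1-1 ALLOC][2-31 FREE]
Op 6: c = realloc(c, 4) -> c = 1; heap: [0-0 ALLOC][1-4 ALLOC][5-31 FREE]
Op 7: b = realloc(b, 2) -> b = 5; heap: [0-0 FREE][1-4 ALLOC][5-6 ALLOC][7-31 FREE]
Free blocks: [1 25] total_free=26 largest=25 -> 100*(26-25)/26 = 100/26 ≈ 3.846 -> rounds to 4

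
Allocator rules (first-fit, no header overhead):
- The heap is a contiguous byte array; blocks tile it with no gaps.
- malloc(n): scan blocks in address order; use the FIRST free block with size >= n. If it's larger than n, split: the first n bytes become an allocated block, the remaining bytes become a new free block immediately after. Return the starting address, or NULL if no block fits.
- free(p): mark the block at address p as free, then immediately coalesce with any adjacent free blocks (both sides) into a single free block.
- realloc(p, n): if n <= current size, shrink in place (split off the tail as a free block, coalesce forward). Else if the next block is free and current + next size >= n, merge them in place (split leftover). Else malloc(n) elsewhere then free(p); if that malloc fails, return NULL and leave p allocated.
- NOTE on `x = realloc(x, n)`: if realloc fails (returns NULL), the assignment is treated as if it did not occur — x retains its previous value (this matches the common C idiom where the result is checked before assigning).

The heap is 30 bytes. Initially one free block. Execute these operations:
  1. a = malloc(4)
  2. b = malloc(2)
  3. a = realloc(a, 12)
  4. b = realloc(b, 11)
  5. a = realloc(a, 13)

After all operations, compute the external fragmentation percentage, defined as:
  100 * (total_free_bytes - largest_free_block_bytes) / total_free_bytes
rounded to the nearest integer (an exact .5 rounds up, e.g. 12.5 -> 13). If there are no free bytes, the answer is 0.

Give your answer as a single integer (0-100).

Answer: 14

Derivation:
Op 1: a = malloc(4) -> a = 0; heap: [0-3 ALLOC][4-29 FREE]
Op 2: b = malloc(2) -> b = 4; heap: [0-3 ALLOC][4-5 ALLOC][6-29 FREE]
Op 3: a = realloc(a, 12) -> a = 6; heap: [0-3 FREE][4-5 ALLOC][6-17 ALLOC][18-29 FREE]
Op 4: b = realloc(b, 11) -> b = 18; heap: [0-5 FREE][6-17 ALLOC][18-28 ALLOC][29-29 FREE]
Op 5: a = realloc(a, 13) -> NULL (a unchanged); heap: [0-5 FREE][6-17 ALLOC][18-28 ALLOC][29-29 FREE]
Free blocks: [6 1] total_free=7 largest=6 -> 100*(7-6)/7 = 100/7 ≈ 14.286 -> rounds to 14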